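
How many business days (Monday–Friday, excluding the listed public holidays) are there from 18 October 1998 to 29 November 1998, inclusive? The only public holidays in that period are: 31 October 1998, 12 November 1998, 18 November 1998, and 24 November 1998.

27

18 October 1998 is a Sunday.
The range spans 43 days (inclusive of both endpoints).
43 = 7 × 6 + 1, so there are 6 full weeks plus 1 extra day.
Each full week contributes 5 weekdays (Mon–Fri): 6 × 5 = 30.
The 1 extra day is Sun — none qualify.
Total: 30 + 0 = 30.
Holidays: 31 October 1998 (Sat); 12 November 1998 (Thu); 18 November 1998 (Wed); 24 November 1998 (Tue).
3 of the 4 holidays fall on weekdays; the rest are weekends and were already excluded.
Business days: 30 − 3 = 27.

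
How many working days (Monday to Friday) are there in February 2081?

20 weekdays

1 February 2081 is a Saturday.
From 1 February 2081 to 28 February 2081 is 28 days inclusive.
28 = 7 × 4, so the span is exactly 4 full weeks.
Each full week contributes 5 weekdays (Mon–Fri): 4 × 5 = 20.
Total: 20.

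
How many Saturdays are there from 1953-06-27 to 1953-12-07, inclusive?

1953-06-27 is a Saturday.
That's 164 days from start to end, counting both.
164 = 7 × 23 + 3, so there are 23 full weeks plus 3 extra days.
Each full week contributes one Saturday: 23 so far.
The 3 extra days are Sat, Sun, Mon — 1 of them qualifies.
Total: 23 + 1 = 24.

24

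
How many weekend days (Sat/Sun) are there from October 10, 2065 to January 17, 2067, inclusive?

134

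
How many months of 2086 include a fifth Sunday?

A month has five Sundays exactly when Sunday falls within its first (length − 28) days.
Jan: 31 days, starts Tue → 5 of Tue, Wed, Thu
Feb: 28 days, starts Fri → 5 of (none)
Mar: 31 days, starts Fri → 5 of Fri, Sat, Sun ✓
Apr: 30 days, starts Mon → 5 of Mon, Tue
May: 31 days, starts Wed → 5 of Wed, Thu, Fri
Jun: 30 days, starts Sat → 5 of Sat, Sun ✓
Jul: 31 days, starts Mon → 5 of Mon, Tue, Wed
Aug: 31 days, starts Thu → 5 of Thu, Fri, Sat
Sep: 30 days, starts Sun → 5 of Sun, Mon ✓
Oct: 31 days, starts Tue → 5 of Tue, Wed, Thu
Nov: 30 days, starts Fri → 5 of Fri, Sat
Dec: 31 days, starts Sun → 5 of Sun, Mon, Tue ✓
Months with five Sundays: Mar, Jun, Sep, Dec.

4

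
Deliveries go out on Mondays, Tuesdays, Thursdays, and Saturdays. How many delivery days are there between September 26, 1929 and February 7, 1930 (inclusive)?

September 26, 1929 is a Thursday.
That's 135 days from start to end, counting both.
135 = 7 × 19 + 2, so there are 19 full weeks plus 2 extra days.
Each full week contributes 4 days from the set (Mon, Tue, Thu, Sat): 19 × 4 = 76.
The 2 extra days are Thursday, Friday — 1 of them qualifies.
Total: 76 + 1 = 77.

77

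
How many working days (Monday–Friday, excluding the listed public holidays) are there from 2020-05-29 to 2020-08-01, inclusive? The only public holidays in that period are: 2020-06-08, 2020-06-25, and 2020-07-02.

2020-05-29 is a Friday.
From 2020-05-29 to 2020-08-01 is 65 days inclusive.
65 = 7 × 9 + 2, so there are 9 full weeks plus 2 extra days.
Each full week contributes 5 weekdays (Mon–Fri): 9 × 5 = 45.
The 2 extra days are Fri, Sat — 1 of them qualifies.
Total: 45 + 1 = 46.
Holidays: 2020-06-08 (Mon); 2020-06-25 (Thu); 2020-07-02 (Thu).
All 3 holidays fall on weekdays, so subtract 3.
Business days: 46 − 3 = 43.

43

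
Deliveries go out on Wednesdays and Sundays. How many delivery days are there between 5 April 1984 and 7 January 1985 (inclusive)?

5 April 1984 is a Thursday.
That's 278 days from start to end, counting both.
278 = 7 × 39 + 5, so there are 39 full weeks plus 5 extra days.
Each full week contributes 2 days from the set (Wed, Sun): 39 × 2 = 78.
The 5 extra days are Thursday, Friday, Saturday, Sunday, Monday — 1 of them qualifies.
Total: 78 + 1 = 79.

79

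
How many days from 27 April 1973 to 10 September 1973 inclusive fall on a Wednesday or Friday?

39

27 April 1973 is a Friday.
The range spans 137 days (inclusive of both endpoints).
137 = 7 × 19 + 4, so there are 19 full weeks plus 4 extra days.
Each full week contributes 2 days from the set (Wed, Fri): 19 × 2 = 38.
The 4 extra days are Friday, Saturday, Sunday, Monday — 1 of them qualifies.
Total: 38 + 1 = 39.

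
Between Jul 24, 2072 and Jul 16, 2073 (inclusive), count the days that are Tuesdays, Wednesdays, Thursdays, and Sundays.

Jul 24, 2072 is a Sunday.
The range spans 358 days (inclusive of both endpoints).
358 = 7 × 51 + 1, so there are 51 full weeks plus 1 extra day.
Each full week contributes 4 days from the set (Tue, Wed, Thu, Sun): 51 × 4 = 204.
The 1 extra day is Sunday — 1 of them qualifies.
Total: 204 + 1 = 205.

205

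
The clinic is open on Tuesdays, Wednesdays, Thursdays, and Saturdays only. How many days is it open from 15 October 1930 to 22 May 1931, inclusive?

15 October 1930 is a Wednesday.
The range spans 220 days (inclusive of both endpoints).
220 = 7 × 31 + 3, so there are 31 full weeks plus 3 extra days.
Each full week contributes 4 days from the set (Tue, Wed, Thu, Sat): 31 × 4 = 124.
The 3 extra days are Wed, Thu, Fri — 2 of them qualify.
Total: 124 + 2 = 126.

126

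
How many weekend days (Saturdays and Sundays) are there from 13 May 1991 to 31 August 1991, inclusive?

31

13 May 1991 is a Monday.
From 13 May 1991 to 31 August 1991 is 111 days inclusive.
111 = 7 × 15 + 6, so there are 15 full weeks plus 6 extra days.
Each full week contributes 2 weekend days (Sat, Sun): 15 × 2 = 30.
The 6 extra days are Monday, Tuesday, Wednesday, Thursday, Friday, Saturday — 1 of them qualifies.
Total: 30 + 1 = 31.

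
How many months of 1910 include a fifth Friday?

A month has five Fridays exactly when Friday falls within its first (length − 28) days.
Jan: 31 days, starts Sat → 5 of Sat, Sun, Mon
Feb: 28 days, starts Tue → 5 of (none)
Mar: 31 days, starts Tue → 5 of Tue, Wed, Thu
Apr: 30 days, starts Fri → 5 of Fri, Sat ✓
May: 31 days, starts Sun → 5 of Sun, Mon, Tue
Jun: 30 days, starts Wed → 5 of Wed, Thu
Jul: 31 days, starts Fri → 5 of Fri, Sat, Sun ✓
Aug: 31 days, starts Mon → 5 of Mon, Tue, Wed
Sep: 30 days, starts Thu → 5 of Thu, Fri ✓
Oct: 31 days, starts Sat → 5 of Sat, Sun, Mon
Nov: 30 days, starts Tue → 5 of Tue, Wed
Dec: 31 days, starts Thu → 5 of Thu, Fri, Sat ✓
Months with five Fridays: Apr, Jul, Sep, Dec.

4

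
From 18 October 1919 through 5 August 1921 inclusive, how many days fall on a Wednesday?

18 October 1919 is a Saturday.
From 18 October 1919 to 5 August 1921 is 658 days inclusive.
658 = 7 × 94, so the span is exactly 94 full weeks.
Each full week contributes one Wednesday: 94 so far.

94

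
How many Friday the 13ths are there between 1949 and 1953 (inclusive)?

Friday-the-13ths by year:
1949: May
1950: Jan, Oct
1951: Apr, Jul
1952: Jun
1953: Feb, Mar, Nov

9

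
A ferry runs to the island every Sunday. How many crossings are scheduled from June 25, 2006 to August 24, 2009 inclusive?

166

June 25, 2006 is a Sunday.
The range spans 1157 days (inclusive of both endpoints).
1157 = 7 × 165 + 2, so there are 165 full weeks plus 2 extra days.
Each full week contributes one Sunday: 165 so far.
The 2 extra days are Sun, Mon — 1 of them qualifies.
Total: 165 + 1 = 166.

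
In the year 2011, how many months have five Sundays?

4

A month has five Sundays exactly when Sunday falls within its first (length − 28) days.
Jan: 31 days, starts Sat → 5 of Sat, Sun, Mon ✓
Feb: 28 days, starts Tue → 5 of (none)
Mar: 31 days, starts Tue → 5 of Tue, Wed, Thu
Apr: 30 days, starts Fri → 5 of Fri, Sat
May: 31 days, starts Sun → 5 of Sun, Mon, Tue ✓
Jun: 30 days, starts Wed → 5 of Wed, Thu
Jul: 31 days, starts Fri → 5 of Fri, Sat, Sun ✓
Aug: 31 days, starts Mon → 5 of Mon, Tue, Wed
Sep: 30 days, starts Thu → 5 of Thu, Fri
Oct: 31 days, starts Sat → 5 of Sat, Sun, Mon ✓
Nov: 30 days, starts Tue → 5 of Tue, Wed
Dec: 31 days, starts Thu → 5 of Thu, Fri, Sat
Months with five Sundays: Jan, May, Jul, Oct.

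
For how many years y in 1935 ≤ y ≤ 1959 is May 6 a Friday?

3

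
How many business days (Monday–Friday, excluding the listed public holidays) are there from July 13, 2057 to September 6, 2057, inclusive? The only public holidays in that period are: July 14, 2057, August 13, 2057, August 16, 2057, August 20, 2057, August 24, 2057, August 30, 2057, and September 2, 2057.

July 13, 2057 is a Friday.
The range spans 56 days (inclusive of both endpoints).
56 = 7 × 8, so the span is exactly 8 full weeks.
Each full week contributes 5 weekdays (Mon–Fri): 8 × 5 = 40.
Holidays: July 14, 2057 (Sat); August 13, 2057 (Mon); August 16, 2057 (Thu); August 20, 2057 (Mon); August 24, 2057 (Fri); August 30, 2057 (Thu); September 2, 2057 (Sun).
5 of the 7 holidays fall on weekdays; the rest are weekends and were already excluded.
Business days: 40 − 5 = 35.

35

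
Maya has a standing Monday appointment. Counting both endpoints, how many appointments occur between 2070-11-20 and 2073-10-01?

2070-11-20 is a Thursday.
From 2070-11-20 to 2073-10-01 is 1047 days inclusive.
1047 = 7 × 149 + 4, so there are 149 full weeks plus 4 extra days.
Each full week contributes one Monday: 149 so far.
The 4 extra days are Thursday, Friday, Saturday, Sunday — none qualify.
Total: 149 + 0 = 149.

149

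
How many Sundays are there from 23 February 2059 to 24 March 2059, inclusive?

5

23 February 2059 is a Sunday.
From 23 February 2059 to 24 March 2059 is 30 days inclusive.
30 = 7 × 4 + 2, so there are 4 full weeks plus 2 extra days.
Each full week contributes one Sunday: 4 so far.
The 2 extra days are Sun, Mon — 1 of them qualifies.
Total: 4 + 1 = 5.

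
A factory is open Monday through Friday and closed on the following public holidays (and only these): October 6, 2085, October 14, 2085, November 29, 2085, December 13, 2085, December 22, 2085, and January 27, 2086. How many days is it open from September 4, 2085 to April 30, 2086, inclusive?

169

September 4, 2085 is a Tuesday.
From September 4, 2085 to April 30, 2086 is 239 days inclusive.
239 = 7 × 34 + 1, so there are 34 full weeks plus 1 extra day.
Each full week contributes 5 weekdays (Mon–Fri): 34 × 5 = 170.
The 1 extra day is Tuesday — 1 of them qualifies.
Total: 170 + 1 = 171.
Holidays: October 6, 2085 (Sat); October 14, 2085 (Sun); November 29, 2085 (Thu); December 13, 2085 (Thu); December 22, 2085 (Sat); January 27, 2086 (Sun).
2 of the 6 holidays fall on weekdays; the rest are weekends and were already excluded.
Business days: 171 − 2 = 169.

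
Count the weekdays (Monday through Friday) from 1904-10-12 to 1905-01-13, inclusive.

68 weekdays

1904-10-12 is a Wednesday.
From 1904-10-12 to 1905-01-13 is 94 days inclusive.
94 = 7 × 13 + 3, so there are 13 full weeks plus 3 extra days.
Each full week contributes 5 weekdays (Mon–Fri): 13 × 5 = 65.
The 3 extra days are Wed, Thu, Fri — 3 of them qualify.
Total: 65 + 3 = 68.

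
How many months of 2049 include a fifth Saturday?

4

A month has five Saturdays exactly when Saturday falls within its first (length − 28) days.
Jan: 31 days, starts Fri → 5 of Fri, Sat, Sun ✓
Feb: 28 days, starts Mon → 5 of (none)
Mar: 31 days, starts Mon → 5 of Mon, Tue, Wed
Apr: 30 days, starts Thu → 5 of Thu, Fri
May: 31 days, starts Sat → 5 of Sat, Sun, Mon ✓
Jun: 30 days, starts Tue → 5 of Tue, Wed
Jul: 31 days, starts Thu → 5 of Thu, Fri, Sat ✓
Aug: 31 days, starts Sun → 5 of Sun, Mon, Tue
Sep: 30 days, starts Wed → 5 of Wed, Thu
Oct: 31 days, starts Fri → 5 of Fri, Sat, Sun ✓
Nov: 30 days, starts Mon → 5 of Mon, Tue
Dec: 31 days, starts Wed → 5 of Wed, Thu, Fri
Months with five Saturdays: Jan, May, Jul, Oct.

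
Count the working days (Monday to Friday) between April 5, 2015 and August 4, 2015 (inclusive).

April 5, 2015 is a Sunday.
That's 122 days from start to end, counting both.
122 = 7 × 17 + 3, so there are 17 full weeks plus 3 extra days.
Each full week contributes 5 weekdays (Mon–Fri): 17 × 5 = 85.
The 3 extra days are Sunday, Monday, Tuesday — 2 of them qualify.
Total: 85 + 2 = 87.

87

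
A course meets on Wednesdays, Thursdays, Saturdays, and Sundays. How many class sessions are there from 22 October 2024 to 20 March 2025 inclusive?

86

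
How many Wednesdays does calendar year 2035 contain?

2035-01-01 is a Monday.
From 2035-01-01 to 2035-12-31 is 365 days inclusive.
365 = 7 × 52 + 1, so there are 52 full weeks plus 1 extra day.
Each full week contributes one Wednesday: 52 so far.
The 1 extra day is Mon — none qualify.
Total: 52 + 0 = 52.

52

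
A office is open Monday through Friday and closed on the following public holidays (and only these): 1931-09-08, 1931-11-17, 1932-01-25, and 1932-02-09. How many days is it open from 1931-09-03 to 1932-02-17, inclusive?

116 working days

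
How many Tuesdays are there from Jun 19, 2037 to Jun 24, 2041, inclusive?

209

Jun 19, 2037 is a Friday.
That's 1467 days from start to end, counting both.
1467 = 7 × 209 + 4, so there are 209 full weeks plus 4 extra days.
Each full week contributes one Tuesday: 209 so far.
The 4 extra days are Friday, Saturday, Sunday, Monday — none qualify.
Total: 209 + 0 = 209.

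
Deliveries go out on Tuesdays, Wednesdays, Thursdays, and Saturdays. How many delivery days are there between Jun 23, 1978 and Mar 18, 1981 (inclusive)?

571

Jun 23, 1978 is a Friday.
From Jun 23, 1978 to Mar 18, 1981 is 1000 days inclusive.
1000 = 7 × 142 + 6, so there are 142 full weeks plus 6 extra days.
Each full week contributes 4 days from the set (Tue, Wed, Thu, Sat): 142 × 4 = 568.
The 6 extra days are Fri, Sat, Sun, Mon, Tue, Wed — 3 of them qualify.
Total: 568 + 3 = 571.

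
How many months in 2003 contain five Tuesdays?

A month has five Tuesdays exactly when Tuesday falls within its first (length − 28) days.
Jan: 31 days, starts Wed → 5 of Wed, Thu, Fri
Feb: 28 days, starts Sat → 5 of (none)
Mar: 31 days, starts Sat → 5 of Sat, Sun, Mon
Apr: 30 days, starts Tue → 5 of Tue, Wed ✓
May: 31 days, starts Thu → 5 of Thu, Fri, Sat
Jun: 30 days, starts Sun → 5 of Sun, Mon
Jul: 31 days, starts Tue → 5 of Tue, Wed, Thu ✓
Aug: 31 days, starts Fri → 5 of Fri, Sat, Sun
Sep: 30 days, starts Mon → 5 of Mon, Tue ✓
Oct: 31 days, starts Wed → 5 of Wed, Thu, Fri
Nov: 30 days, starts Sat → 5 of Sat, Sun
Dec: 31 days, starts Mon → 5 of Mon, Tue, Wed ✓
Months with five Tuesdays: Apr, Jul, Sep, Dec.

4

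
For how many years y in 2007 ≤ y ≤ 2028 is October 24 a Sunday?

Day of week of October 24 in each year:
2007: Wed, 2008: Fri, 2009: Sat, 2010: Sun ✓, 2011: Mon, 2012: Wed, 2013: Thu, 2014: Fri, 2015: Sat, 2016: Mon, 2017: Tue, 2018: Wed, 2019: Thu, 2020: Sat, 2021: Sun ✓, 2022: Mon, 2023: Tue, 2024: Thu, 2025: Fri, 2026: Sat, 2027: Sun ✓, 2028: Tue
Sundays: 2010, 2021, 2027.

3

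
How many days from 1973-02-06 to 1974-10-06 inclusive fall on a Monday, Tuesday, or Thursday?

1973-02-06 is a Tuesday.
From 1973-02-06 to 1974-10-06 is 608 days inclusive.
608 = 7 × 86 + 6, so there are 86 full weeks plus 6 extra days.
Each full week contributes 3 days from the set (Mon, Tue, Thu): 86 × 3 = 258.
The 6 extra days are Tue, Wed, Thu, Fri, Sat, Sun — 2 of them qualify.
Total: 258 + 2 = 260.

260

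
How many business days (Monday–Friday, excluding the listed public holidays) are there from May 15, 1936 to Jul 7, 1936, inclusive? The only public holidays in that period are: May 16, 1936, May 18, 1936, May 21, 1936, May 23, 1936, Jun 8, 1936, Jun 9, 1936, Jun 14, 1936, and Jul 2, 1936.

33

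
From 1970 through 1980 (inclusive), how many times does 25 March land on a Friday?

1

Day of week of March 25 in each year:
1970: Wed, 1971: Thu, 1972: Sat, 1973: Sun, 1974: Mon, 1975: Tue, 1976: Thu, 1977: Fri ✓, 1978: Sat, 1979: Sun, 1980: Tue
Fridays: 1977.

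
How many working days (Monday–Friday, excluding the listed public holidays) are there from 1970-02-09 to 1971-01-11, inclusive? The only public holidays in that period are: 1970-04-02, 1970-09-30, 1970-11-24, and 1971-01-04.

1970-02-09 is a Monday.
That's 337 days from start to end, counting both.
337 = 7 × 48 + 1, so there are 48 full weeks plus 1 extra day.
Each full week contributes 5 weekdays (Mon–Fri): 48 × 5 = 240.
The 1 extra day is Monday — 1 of them qualifies.
Total: 240 + 1 = 241.
Holidays: 1970-04-02 (Thu); 1970-09-30 (Wed); 1970-11-24 (Tue); 1971-01-04 (Mon).
All 4 holidays fall on weekdays, so subtract 4.
Business days: 241 − 4 = 237.

237 working days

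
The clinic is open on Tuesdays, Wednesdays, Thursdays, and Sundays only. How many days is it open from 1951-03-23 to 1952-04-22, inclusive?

226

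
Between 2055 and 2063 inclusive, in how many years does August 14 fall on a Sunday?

1

Day of week of August 14 in each year:
2055: Sat, 2056: Mon, 2057: Tue, 2058: Wed, 2059: Thu, 2060: Sat, 2061: Sun ✓, 2062: Mon, 2063: Tue
Sundays: 2061.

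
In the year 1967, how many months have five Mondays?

A month has five Mondays exactly when Monday falls within its first (length − 28) days.
Jan: 31 days, starts Sun → 5 of Sun, Mon, Tue ✓
Feb: 28 days, starts Wed → 5 of (none)
Mar: 31 days, starts Wed → 5 of Wed, Thu, Fri
Apr: 30 days, starts Sat → 5 of Sat, Sun
May: 31 days, starts Mon → 5 of Mon, Tue, Wed ✓
Jun: 30 days, starts Thu → 5 of Thu, Fri
Jul: 31 days, starts Sat → 5 of Sat, Sun, Mon ✓
Aug: 31 days, starts Tue → 5 of Tue, Wed, Thu
Sep: 30 days, starts Fri → 5 of Fri, Sat
Oct: 31 days, starts Sun → 5 of Sun, Mon, Tue ✓
Nov: 30 days, starts Wed → 5 of Wed, Thu
Dec: 31 days, starts Fri → 5 of Fri, Sat, Sun
Months with five Mondays: Jan, May, Jul, Oct.

4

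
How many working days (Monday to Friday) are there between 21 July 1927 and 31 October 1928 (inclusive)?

21 July 1927 is a Thursday.
That's 469 days from start to end, counting both.
469 = 7 × 67, so the span is exactly 67 full weeks.
Each full week contributes 5 weekdays (Mon–Fri): 67 × 5 = 335.

335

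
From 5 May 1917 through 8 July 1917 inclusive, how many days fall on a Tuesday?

5 May 1917 is a Saturday.
That's 65 days from start to end, counting both.
65 = 7 × 9 + 2, so there are 9 full weeks plus 2 extra days.
Each full week contributes one Tuesday: 9 so far.
The 2 extra days are Sat, Sun — none qualify.
Total: 9 + 0 = 9.

9 Tuesdays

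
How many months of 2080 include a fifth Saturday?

4

A month has five Saturdays exactly when Saturday falls within its first (length − 28) days.
Jan: 31 days, starts Mon → 5 of Mon, Tue, Wed
Feb: 29 days, starts Thu → 5 of Thu
Mar: 31 days, starts Fri → 5 of Fri, Sat, Sun ✓
Apr: 30 days, starts Mon → 5 of Mon, Tue
May: 31 days, starts Wed → 5 of Wed, Thu, Fri
Jun: 30 days, starts Sat → 5 of Sat, Sun ✓
Jul: 31 days, starts Mon → 5 of Mon, Tue, Wed
Aug: 31 days, starts Thu → 5 of Thu, Fri, Sat ✓
Sep: 30 days, starts Sun → 5 of Sun, Mon
Oct: 31 days, starts Tue → 5 of Tue, Wed, Thu
Nov: 30 days, starts Fri → 5 of Fri, Sat ✓
Dec: 31 days, starts Sun → 5 of Sun, Mon, Tue
Months with five Saturdays: Mar, Jun, Aug, Nov.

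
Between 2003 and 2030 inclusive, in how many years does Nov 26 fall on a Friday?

Day of week of November 26 in each year:
2003: Wed, 2004: Fri ✓, 2005: Sat, 2006: Sun, 2007: Mon, 2008: Wed, 2009: Thu, 2010: Fri ✓, 2011: Sat, 2012: Mon, 2013: Tue, 2014: Wed, 2015: Thu, 2016: Sat, 2017: Sun, 2018: Mon, 2019: Tue, 2020: Thu, 2021: Fri ✓, 2022: Sat, 2023: Sun, 2024: Tue, 2025: Wed, 2026: Thu, 2027: Fri ✓, 2028: Sun, 2029: Mon, 2030: Tue
Fridays: 2004, 2010, 2021, 2027.

4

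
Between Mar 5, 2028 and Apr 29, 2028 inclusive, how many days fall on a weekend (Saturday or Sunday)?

16

Mar 5, 2028 is a Sunday.
That's 56 days from start to end, counting both.
56 = 7 × 8, so the span is exactly 8 full weeks.
Each full week contributes 2 weekend days (Sat, Sun): 8 × 2 = 16.
Total: 16.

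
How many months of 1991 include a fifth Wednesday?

A month has five Wednesdays exactly when Wednesday falls within its first (length − 28) days.
Jan: 31 days, starts Tue → 5 of Tue, Wed, Thu ✓
Feb: 28 days, starts Fri → 5 of (none)
Mar: 31 days, starts Fri → 5 of Fri, Sat, Sun
Apr: 30 days, starts Mon → 5 of Mon, Tue
May: 31 days, starts Wed → 5 of Wed, Thu, Fri ✓
Jun: 30 days, starts Sat → 5 of Sat, Sun
Jul: 31 days, starts Mon → 5 of Mon, Tue, Wed ✓
Aug: 31 days, starts Thu → 5 of Thu, Fri, Sat
Sep: 30 days, starts Sun → 5 of Sun, Mon
Oct: 31 days, starts Tue → 5 of Tue, Wed, Thu ✓
Nov: 30 days, starts Fri → 5 of Fri, Sat
Dec: 31 days, starts Sun → 5 of Sun, Mon, Tue
Months with five Wednesdays: Jan, May, Jul, Oct.

4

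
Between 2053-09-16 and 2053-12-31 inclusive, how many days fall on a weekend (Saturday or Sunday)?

30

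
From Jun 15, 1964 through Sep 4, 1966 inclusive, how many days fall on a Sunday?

116 Sundays

Jun 15, 1964 is a Monday.
That's 812 days from start to end, counting both.
812 = 7 × 116, so the span is exactly 116 full weeks.
Each full week contributes one Sunday: 116 so far.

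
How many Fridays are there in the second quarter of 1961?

13

1 April 1961 is a Saturday.
The range spans 91 days (inclusive of both endpoints).
91 = 7 × 13, so the span is exactly 13 full weeks.
Each full week contributes one Friday: 13 so far.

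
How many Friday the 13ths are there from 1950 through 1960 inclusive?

20

Friday-the-13ths by year:
1950: Jan, Oct
1951: Apr, Jul
1952: Jun
1953: Feb, Mar, Nov
1954: Aug
1955: May
1956: Jan, Apr, Jul
1957: Sep, Dec
1958: Jun
1959: Feb, Mar, Nov
1960: May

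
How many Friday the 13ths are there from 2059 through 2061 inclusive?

4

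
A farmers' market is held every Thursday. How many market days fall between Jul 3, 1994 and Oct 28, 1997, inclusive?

173 Thursdays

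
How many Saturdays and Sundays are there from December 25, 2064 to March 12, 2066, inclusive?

126

December 25, 2064 is a Thursday.
That's 443 days from start to end, counting both.
443 = 7 × 63 + 2, so there are 63 full weeks plus 2 extra days.
Each full week contributes 2 weekend days (Sat, Sun): 63 × 2 = 126.
The 2 extra days are Thursday, Friday — none qualify.
Total: 126 + 0 = 126.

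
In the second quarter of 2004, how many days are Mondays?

13

Apr 1, 2004 is a Thursday.
From Apr 1, 2004 to Jun 30, 2004 is 91 days inclusive.
91 = 7 × 13, so the span is exactly 13 full weeks.
Each full week contributes one Monday: 13 so far.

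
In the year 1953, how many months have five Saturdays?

4

A month has five Saturdays exactly when Saturday falls within its first (length − 28) days.
Jan: 31 days, starts Thu → 5 of Thu, Fri, Sat ✓
Feb: 28 days, starts Sun → 5 of (none)
Mar: 31 days, starts Sun → 5 of Sun, Mon, Tue
Apr: 30 days, starts Wed → 5 of Wed, Thu
May: 31 days, starts Fri → 5 of Fri, Sat, Sun ✓
Jun: 30 days, starts Mon → 5 of Mon, Tue
Jul: 31 days, starts Wed → 5 of Wed, Thu, Fri
Aug: 31 days, starts Sat → 5 of Sat, Sun, Mon ✓
Sep: 30 days, starts Tue → 5 of Tue, Wed
Oct: 31 days, starts Thu → 5 of Thu, Fri, Sat ✓
Nov: 30 days, starts Sun → 5 of Sun, Mon
Dec: 31 days, starts Tue → 5 of Tue, Wed, Thu
Months with five Saturdays: Jan, May, Aug, Oct.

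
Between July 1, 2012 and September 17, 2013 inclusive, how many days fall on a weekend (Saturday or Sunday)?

127

July 1, 2012 is a Sunday.
The range spans 444 days (inclusive of both endpoints).
444 = 7 × 63 + 3, so there are 63 full weeks plus 3 extra days.
Each full week contributes 2 weekend days (Sat, Sun): 63 × 2 = 126.
The 3 extra days are Sunday, Monday, Tuesday — 1 of them qualifies.
Total: 126 + 1 = 127.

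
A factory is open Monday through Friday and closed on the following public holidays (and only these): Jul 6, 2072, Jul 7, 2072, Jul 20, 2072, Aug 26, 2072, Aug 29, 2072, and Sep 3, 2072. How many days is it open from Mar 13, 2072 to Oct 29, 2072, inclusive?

Mar 13, 2072 is a Sunday.
The range spans 231 days (inclusive of both endpoints).
231 = 7 × 33, so the span is exactly 33 full weeks.
Each full week contributes 5 weekdays (Mon–Fri): 33 × 5 = 165.
Total: 165.
Holidays: Jul 6, 2072 (Wed); Jul 7, 2072 (Thu); Jul 20, 2072 (Wed); Aug 26, 2072 (Fri); Aug 29, 2072 (Mon); Sep 3, 2072 (Sat).
5 of the 6 holidays fall on weekdays; the rest are weekends and were already excluded.
Business days: 165 − 5 = 160.

160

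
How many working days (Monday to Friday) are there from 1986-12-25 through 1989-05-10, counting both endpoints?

620

1986-12-25 is a Thursday.
That's 868 days from start to end, counting both.
868 = 7 × 124, so the span is exactly 124 full weeks.
Each full week contributes 5 weekdays (Mon–Fri): 124 × 5 = 620.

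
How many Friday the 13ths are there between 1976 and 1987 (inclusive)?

Friday-the-13ths by year:
1976: Feb, Aug
1977: May
1978: Jan, Oct
1979: Apr, Jul
1980: Jun
1981: Feb, Mar, Nov
1982: Aug
1983: May
1984: Jan, Apr, Jul
1985: Sep, Dec
1986: Jun
1987: Feb, Mar, Nov

22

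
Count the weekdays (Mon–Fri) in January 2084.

21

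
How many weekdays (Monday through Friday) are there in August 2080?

2080-08-01 is a Thursday.
That's 31 days from start to end, counting both.
31 = 7 × 4 + 3, so there are 4 full weeks plus 3 extra days.
Each full week contributes 5 weekdays (Mon–Fri): 4 × 5 = 20.
The 3 extra days are Thursday, Friday, Saturday — 2 of them qualify.
Total: 20 + 2 = 22.

22 weekdays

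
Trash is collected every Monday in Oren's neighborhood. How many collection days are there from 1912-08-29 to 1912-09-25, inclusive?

1912-08-29 is a Thursday.
From 1912-08-29 to 1912-09-25 is 28 days inclusive.
28 = 7 × 4, so the span is exactly 4 full weeks.
Each full week contributes one Monday: 4 so far.
Total: 4.

4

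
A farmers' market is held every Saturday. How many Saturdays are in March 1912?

1 March 1912 is a Friday.
That's 31 days from start to end, counting both.
31 = 7 × 4 + 3, so there are 4 full weeks plus 3 extra days.
Each full week contributes one Saturday: 4 so far.
The 3 extra days are Fri, Sat, Sun — 1 of them qualifies.
Total: 4 + 1 = 5.

5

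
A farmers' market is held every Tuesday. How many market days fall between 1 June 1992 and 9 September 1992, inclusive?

15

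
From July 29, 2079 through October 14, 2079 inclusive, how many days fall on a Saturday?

July 29, 2079 is a Saturday.
That's 78 days from start to end, counting both.
78 = 7 × 11 + 1, so there are 11 full weeks plus 1 extra day.
Each full week contributes one Saturday: 11 so far.
The 1 extra day is Sat — 1 of them qualifies.
Total: 11 + 1 = 12.

12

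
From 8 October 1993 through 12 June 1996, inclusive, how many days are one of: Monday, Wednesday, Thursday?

8 October 1993 is a Friday.
From 8 October 1993 to 12 June 1996 is 979 days inclusive.
979 = 7 × 139 + 6, so there are 139 full weeks plus 6 extra days.
Each full week contributes 3 days from the set (Mon, Wed, Thu): 139 × 3 = 417.
The 6 extra days are Fri, Sat, Sun, Mon, Tue, Wed — 2 of them qualify.
Total: 417 + 2 = 419.

419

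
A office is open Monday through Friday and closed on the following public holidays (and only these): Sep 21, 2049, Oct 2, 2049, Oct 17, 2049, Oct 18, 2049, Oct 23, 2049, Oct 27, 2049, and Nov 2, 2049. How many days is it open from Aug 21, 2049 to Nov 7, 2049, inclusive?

51

Aug 21, 2049 is a Saturday.
The range spans 79 days (inclusive of both endpoints).
79 = 7 × 11 + 2, so there are 11 full weeks plus 2 extra days.
Each full week contributes 5 weekdays (Mon–Fri): 11 × 5 = 55.
The 2 extra days are Saturday, Sunday — none qualify.
Total: 55 + 0 = 55.
Holidays: Sep 21, 2049 (Tue); Oct 2, 2049 (Sat); Oct 17, 2049 (Sun); Oct 18, 2049 (Mon); Oct 23, 2049 (Sat); Oct 27, 2049 (Wed); Nov 2, 2049 (Tue).
4 of the 7 holidays fall on weekdays; the rest are weekends and were already excluded.
Business days: 55 − 4 = 51.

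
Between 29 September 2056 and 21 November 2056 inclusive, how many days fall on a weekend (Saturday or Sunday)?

16

29 September 2056 is a Friday.
The range spans 54 days (inclusive of both endpoints).
54 = 7 × 7 + 5, so there are 7 full weeks plus 5 extra days.
Each full week contributes 2 weekend days (Sat, Sun): 7 × 2 = 14.
The 5 extra days are Friday, Saturday, Sunday, Monday, Tuesday — 2 of them qualify.
Total: 14 + 2 = 16.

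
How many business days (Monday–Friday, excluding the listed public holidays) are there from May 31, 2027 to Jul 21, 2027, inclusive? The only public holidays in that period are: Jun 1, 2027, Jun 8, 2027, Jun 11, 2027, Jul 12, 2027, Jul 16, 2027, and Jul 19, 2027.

May 31, 2027 is a Monday.
That's 52 days from start to end, counting both.
52 = 7 × 7 + 3, so there are 7 full weeks plus 3 extra days.
Each full week contributes 5 weekdays (Mon–Fri): 7 × 5 = 35.
The 3 extra days are Monday, Tuesday, Wednesday — 3 of them qualify.
Total: 35 + 3 = 38.
Holidays: Jun 1, 2027 (Tue); Jun 8, 2027 (Tue); Jun 11, 2027 (Fri); Jul 12, 2027 (Mon); Jul 16, 2027 (Fri); Jul 19, 2027 (Mon).
All 6 holidays fall on weekdays, so subtract 6.
Business days: 38 − 6 = 32.

32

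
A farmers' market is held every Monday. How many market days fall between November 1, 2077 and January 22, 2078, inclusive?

12 Mondays

November 1, 2077 is a Monday.
That's 83 days from start to end, counting both.
83 = 7 × 11 + 6, so there are 11 full weeks plus 6 extra days.
Each full week contributes one Monday: 11 so far.
The 6 extra days are Monday, Tuesday, Wednesday, Thursday, Friday, Saturday — 1 of them qualifies.
Total: 11 + 1 = 12.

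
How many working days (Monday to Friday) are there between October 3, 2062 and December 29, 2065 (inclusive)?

846 weekdays

October 3, 2062 is a Tuesday.
The range spans 1184 days (inclusive of both endpoints).
1184 = 7 × 169 + 1, so there are 169 full weeks plus 1 extra day.
Each full week contributes 5 weekdays (Mon–Fri): 169 × 5 = 845.
The 1 extra day is Tue — 1 of them qualifies.
Total: 845 + 1 = 846.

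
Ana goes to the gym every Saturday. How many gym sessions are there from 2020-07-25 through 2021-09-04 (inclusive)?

2020-07-25 is a Saturday.
From 2020-07-25 to 2021-09-04 is 407 days inclusive.
407 = 7 × 58 + 1, so there are 58 full weeks plus 1 extra day.
Each full week contributes one Saturday: 58 so far.
The 1 extra day is Saturday — 1 of them qualifies.
Total: 58 + 1 = 59.

59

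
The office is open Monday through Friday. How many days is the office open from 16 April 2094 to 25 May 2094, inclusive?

16 April 2094 is a Friday.
The range spans 40 days (inclusive of both endpoints).
40 = 7 × 5 + 5, so there are 5 full weeks plus 5 extra days.
Each full week contributes 5 weekdays (Mon–Fri): 5 × 5 = 25.
The 5 extra days are Fri, Sat, Sun, Mon, Tue — 3 of them qualify.
Total: 25 + 3 = 28.

28 weekdays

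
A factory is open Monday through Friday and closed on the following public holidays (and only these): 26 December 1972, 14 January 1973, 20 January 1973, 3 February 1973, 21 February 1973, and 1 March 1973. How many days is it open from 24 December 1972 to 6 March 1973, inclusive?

49

24 December 1972 is a Sunday.
That's 73 days from start to end, counting both.
73 = 7 × 10 + 3, so there are 10 full weeks plus 3 extra days.
Each full week contributes 5 weekdays (Mon–Fri): 10 × 5 = 50.
The 3 extra days are Sunday, Monday, Tuesday — 2 of them qualify.
Total: 50 + 2 = 52.
Holidays: 26 December 1972 (Tue); 14 January 1973 (Sun); 20 January 1973 (Sat); 3 February 1973 (Sat); 21 February 1973 (Wed); 1 March 1973 (Thu).
3 of the 6 holidays fall on weekdays; the rest are weekends and were already excluded.
Business days: 52 − 3 = 49.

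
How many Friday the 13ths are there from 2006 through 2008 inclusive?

Friday-the-13ths by year:
2006: Jan, Oct
2007: Apr, Jul
2008: Jun

5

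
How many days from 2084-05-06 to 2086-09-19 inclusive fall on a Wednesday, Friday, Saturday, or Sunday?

495

2084-05-06 is a Saturday.
From 2084-05-06 to 2086-09-19 is 867 days inclusive.
867 = 7 × 123 + 6, so there are 123 full weeks plus 6 extra days.
Each full week contributes 4 days from the set (Wed, Fri, Sat, Sun): 123 × 4 = 492.
The 6 extra days are Sat, Sun, Mon, Tue, Wed, Thu — 3 of them qualify.
Total: 492 + 3 = 495.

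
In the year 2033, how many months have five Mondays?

4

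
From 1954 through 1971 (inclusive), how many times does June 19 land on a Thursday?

2

Day of week of June 19 in each year:
1954: Sat, 1955: Sun, 1956: Tue, 1957: Wed, 1958: Thu ✓, 1959: Fri, 1960: Sun, 1961: Mon, 1962: Tue, 1963: Wed, 1964: Fri, 1965: Sat, 1966: Sun, 1967: Mon, 1968: Wed, 1969: Thu ✓, 1970: Fri, 1971: Sat
Thursdays: 1958, 1969.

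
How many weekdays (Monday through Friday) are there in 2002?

1 January 2002 is a Tuesday.
From 1 January 2002 to 31 December 2002 is 365 days inclusive.
365 = 7 × 52 + 1, so there are 52 full weeks plus 1 extra day.
Each full week contributes 5 weekdays (Mon–Fri): 52 × 5 = 260.
The 1 extra day is Tuesday — 1 of them qualifies.
Total: 260 + 1 = 261.

261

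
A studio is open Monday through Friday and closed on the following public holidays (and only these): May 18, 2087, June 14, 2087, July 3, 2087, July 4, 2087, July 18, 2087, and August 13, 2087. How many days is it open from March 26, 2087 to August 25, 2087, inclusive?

105 working days

March 26, 2087 is a Wednesday.
From March 26, 2087 to August 25, 2087 is 153 days inclusive.
153 = 7 × 21 + 6, so there are 21 full weeks plus 6 extra days.
Each full week contributes 5 weekdays (Mon–Fri): 21 × 5 = 105.
The 6 extra days are Wednesday, Thursday, Friday, Saturday, Sunday, Monday — 4 of them qualify.
Total: 105 + 4 = 109.
Holidays: May 18, 2087 (Sun); June 14, 2087 (Sat); July 3, 2087 (Thu); July 4, 2087 (Fri); July 18, 2087 (Fri); August 13, 2087 (Wed).
4 of the 6 holidays fall on weekdays; the rest are weekends and were already excluded.
Business days: 109 − 4 = 105.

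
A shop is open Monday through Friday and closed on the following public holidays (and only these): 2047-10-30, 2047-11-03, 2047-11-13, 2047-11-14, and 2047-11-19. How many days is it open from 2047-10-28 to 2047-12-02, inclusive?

22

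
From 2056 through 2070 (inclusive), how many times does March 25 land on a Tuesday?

3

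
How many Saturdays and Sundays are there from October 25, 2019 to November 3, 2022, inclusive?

October 25, 2019 is a Friday.
That's 1106 days from start to end, counting both.
1106 = 7 × 158, so the span is exactly 158 full weeks.
Each full week contributes 2 weekend days (Sat, Sun): 158 × 2 = 316.
Total: 316.

316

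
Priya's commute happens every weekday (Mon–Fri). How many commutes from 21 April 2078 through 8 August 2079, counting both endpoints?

21 April 2078 is a Thursday.
From 21 April 2078 to 8 August 2079 is 475 days inclusive.
475 = 7 × 67 + 6, so there are 67 full weeks plus 6 extra days.
Each full week contributes 5 weekdays (Mon–Fri): 67 × 5 = 335.
The 6 extra days are Thursday, Friday, Saturday, Sunday, Monday, Tuesday — 4 of them qualify.
Total: 335 + 4 = 339.

339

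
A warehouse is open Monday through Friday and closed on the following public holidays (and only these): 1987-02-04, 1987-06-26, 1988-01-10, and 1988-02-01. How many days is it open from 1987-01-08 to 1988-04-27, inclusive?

337 business days

1987-01-08 is a Thursday.
From 1987-01-08 to 1988-04-27 is 476 days inclusive.
476 = 7 × 68, so the span is exactly 68 full weeks.
Each full week contributes 5 weekdays (Mon–Fri): 68 × 5 = 340.
Total: 340.
Holidays: 1987-02-04 (Wed); 1987-06-26 (Fri); 1988-01-10 (Sun); 1988-02-01 (Mon).
3 of the 4 holidays fall on weekdays; the rest are weekends and were already excluded.
Business days: 340 − 3 = 337.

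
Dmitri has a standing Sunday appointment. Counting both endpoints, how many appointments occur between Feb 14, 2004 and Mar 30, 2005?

59 Sundays

Feb 14, 2004 is a Saturday.
That's 411 days from start to end, counting both.
411 = 7 × 58 + 5, so there are 58 full weeks plus 5 extra days.
Each full week contributes one Sunday: 58 so far.
The 5 extra days are Sat, Sun, Mon, Tue, Wed — 1 of them qualifies.
Total: 58 + 1 = 59.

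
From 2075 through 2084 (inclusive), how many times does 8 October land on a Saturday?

1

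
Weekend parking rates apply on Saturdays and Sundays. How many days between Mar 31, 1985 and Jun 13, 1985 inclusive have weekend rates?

21

Mar 31, 1985 is a Sunday.
That's 75 days from start to end, counting both.
75 = 7 × 10 + 5, so there are 10 full weeks plus 5 extra days.
Each full week contributes 2 weekend days (Sat, Sun): 10 × 2 = 20.
The 5 extra days are Sunday, Monday, Tuesday, Wednesday, Thursday — 1 of them qualifies.
Total: 20 + 1 = 21.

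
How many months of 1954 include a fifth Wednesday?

A month has five Wednesdays exactly when Wednesday falls within its first (length − 28) days.
Jan: 31 days, starts Fri → 5 of Fri, Sat, Sun
Feb: 28 days, starts Mon → 5 of (none)
Mar: 31 days, starts Mon → 5 of Mon, Tue, Wed ✓
Apr: 30 days, starts Thu → 5 of Thu, Fri
May: 31 days, starts Sat → 5 of Sat, Sun, Mon
Jun: 30 days, starts Tue → 5 of Tue, Wed ✓
Jul: 31 days, starts Thu → 5 of Thu, Fri, Sat
Aug: 31 days, starts Sun → 5 of Sun, Mon, Tue
Sep: 30 days, starts Wed → 5 of Wed, Thu ✓
Oct: 31 days, starts Fri → 5 of Fri, Sat, Sun
Nov: 30 days, starts Mon → 5 of Mon, Tue
Dec: 31 days, starts Wed → 5 of Wed, Thu, Fri ✓
Months with five Wednesdays: Mar, Jun, Sep, Dec.

4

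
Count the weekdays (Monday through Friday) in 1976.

1976-01-01 is a Thursday.
From 1976-01-01 to 1976-12-31 is 366 days inclusive.
366 = 7 × 52 + 2, so there are 52 full weeks plus 2 extra days.
Each full week contributes 5 weekdays (Mon–Fri): 52 × 5 = 260.
The 2 extra days are Thursday, Friday — 2 of them qualify.
Total: 260 + 2 = 262.

262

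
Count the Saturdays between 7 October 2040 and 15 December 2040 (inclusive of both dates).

10

7 October 2040 is a Sunday.
From 7 October 2040 to 15 December 2040 is 70 days inclusive.
70 = 7 × 10, so the span is exactly 10 full weeks.
Each full week contributes one Saturday: 10 so far.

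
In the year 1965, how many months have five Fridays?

A month has five Fridays exactly when Friday falls within its first (length − 28) days.
Jan: 31 days, starts Fri → 5 of Fri, Sat, Sun ✓
Feb: 28 days, starts Mon → 5 of (none)
Mar: 31 days, starts Mon → 5 of Mon, Tue, Wed
Apr: 30 days, starts Thu → 5 of Thu, Fri ✓
May: 31 days, starts Sat → 5 of Sat, Sun, Mon
Jun: 30 days, starts Tue → 5 of Tue, Wed
Jul: 31 days, starts Thu → 5 of Thu, Fri, Sat ✓
Aug: 31 days, starts Sun → 5 of Sun, Mon, Tue
Sep: 30 days, starts Wed → 5 of Wed, Thu
Oct: 31 days, starts Fri → 5 of Fri, Sat, Sun ✓
Nov: 30 days, starts Mon → 5 of Mon, Tue
Dec: 31 days, starts Wed → 5 of Wed, Thu, Fri ✓
Months with five Fridays: Jan, Apr, Jul, Oct, Dec.

5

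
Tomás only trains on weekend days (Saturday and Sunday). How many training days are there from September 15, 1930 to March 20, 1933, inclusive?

262

September 15, 1930 is a Monday.
From September 15, 1930 to March 20, 1933 is 918 days inclusive.
918 = 7 × 131 + 1, so there are 131 full weeks plus 1 extra day.
Each full week contributes 2 weekend days (Sat, Sun): 131 × 2 = 262.
The 1 extra day is Mon — none qualify.
Total: 262 + 0 = 262.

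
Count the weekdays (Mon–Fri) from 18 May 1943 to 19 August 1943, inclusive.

68 weekdays

18 May 1943 is a Tuesday.
From 18 May 1943 to 19 August 1943 is 94 days inclusive.
94 = 7 × 13 + 3, so there are 13 full weeks plus 3 extra days.
Each full week contributes 5 weekdays (Mon–Fri): 13 × 5 = 65.
The 3 extra days are Tue, Wed, Thu — 3 of them qualify.
Total: 65 + 3 = 68.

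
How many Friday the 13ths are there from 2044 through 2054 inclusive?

19

Friday-the-13ths by year:
2044: May
2045: Jan, Oct
2046: Apr, Jul
2047: Sep, Dec
2048: Mar, Nov
2049: Aug
2050: May
2051: Jan, Oct
2052: Sep, Dec
2053: Jun
2054: Feb, Mar, Nov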